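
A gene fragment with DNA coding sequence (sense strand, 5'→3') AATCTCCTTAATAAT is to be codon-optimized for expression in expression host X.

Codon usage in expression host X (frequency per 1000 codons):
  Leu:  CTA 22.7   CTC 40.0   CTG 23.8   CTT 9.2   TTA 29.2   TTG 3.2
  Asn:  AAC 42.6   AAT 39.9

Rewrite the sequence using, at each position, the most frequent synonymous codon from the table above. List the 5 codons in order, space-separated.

Codon 1 (Asn): best is AAC at 42.6.
Codon 2 (Leu): best is CTC at 40.0.
Codon 3 (Leu): best is CTC at 40.0.
Codon 4 (Asn): best is AAC at 42.6.
Codon 5 (Asn): best is AAC at 42.6.

AAC CTC CTC AAC AAC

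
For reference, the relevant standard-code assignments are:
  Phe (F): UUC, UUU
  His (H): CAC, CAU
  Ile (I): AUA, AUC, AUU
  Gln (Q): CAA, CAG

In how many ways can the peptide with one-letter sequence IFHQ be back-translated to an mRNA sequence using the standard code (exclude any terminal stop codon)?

Ile: 3 codons.
Phe: 2 codons.
His: 2 codons.
Gln: 2 codons.
3 × 2 × 2 × 2 = 24.

24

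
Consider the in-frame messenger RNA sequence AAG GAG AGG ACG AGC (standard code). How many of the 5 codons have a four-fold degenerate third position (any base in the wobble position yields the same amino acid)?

Codon 1 AAG (Lys): third position 2-fold.
Codon 2 GAG (Glu): third position 2-fold.
Codon 3 AGG (Arg): third position 2-fold.
Codon 4 ACG (Thr): third position 4-fold.
Codon 5 AGC (Ser): third position 2-fold.
Four-fold degenerate third positions: 1.

1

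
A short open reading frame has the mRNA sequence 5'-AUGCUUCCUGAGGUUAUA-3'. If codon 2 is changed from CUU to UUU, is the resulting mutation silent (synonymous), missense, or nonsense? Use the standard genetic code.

missense

Position 4 falls in codon 2: CUU → Leu.
After the substitution the codon is UUU → Phe.
Leu ≠ Phe, so this is a missense mutation.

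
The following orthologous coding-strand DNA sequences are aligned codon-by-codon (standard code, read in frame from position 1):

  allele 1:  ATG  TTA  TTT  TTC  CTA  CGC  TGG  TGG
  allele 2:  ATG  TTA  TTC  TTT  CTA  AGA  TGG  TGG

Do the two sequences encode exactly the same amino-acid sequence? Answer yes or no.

yes

Codon 1: ATG Met / ATG Met — identical.
Codon 2: TTA Leu / TTA Leu — identical.
Codon 3: TTT Phe / TTC Phe — synonymous.
Codon 4: TTC Phe / TTT Phe — synonymous.
Codon 5: CTA Leu / CTA Leu — identical.
Codon 6: CGC Arg / AGA Arg — synonymous.
Codon 7: TGG Trp / TGG Trp — identical.
Codon 8: TGG Trp / TGG Trp — identical.
Nonsynonymous differences: 0 → same protein.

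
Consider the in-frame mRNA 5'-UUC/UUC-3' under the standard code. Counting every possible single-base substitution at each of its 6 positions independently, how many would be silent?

2

Codon 1 (UUC, Phe): 1 synonymous substitution.
Codon 2 (UUC, Phe): 1 synonymous substitution.
Total: 1 + 1 = 2.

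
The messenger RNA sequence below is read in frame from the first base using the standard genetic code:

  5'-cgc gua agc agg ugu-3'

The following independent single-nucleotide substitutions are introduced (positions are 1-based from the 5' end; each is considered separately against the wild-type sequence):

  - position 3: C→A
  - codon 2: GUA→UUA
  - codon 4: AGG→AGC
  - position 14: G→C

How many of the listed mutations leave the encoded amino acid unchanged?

1

Codon 1: CGC (Arg) → CGA (Arg) — synonymous.
Codon 2: GUA (Val) → UUA (Leu) — missense.
Codon 4: AGG (Arg) → AGC (Ser) — missense.
Codon 5: UGU (Cys) → UCU (Ser) — missense.
Synonymous: 1 of 4.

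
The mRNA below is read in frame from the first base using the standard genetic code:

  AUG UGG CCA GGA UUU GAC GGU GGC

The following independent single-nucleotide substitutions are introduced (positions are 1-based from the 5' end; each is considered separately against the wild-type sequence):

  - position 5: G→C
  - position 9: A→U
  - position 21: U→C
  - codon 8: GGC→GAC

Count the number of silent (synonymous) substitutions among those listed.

Codon 2: UGG (Trp) → UCG (Ser) — missense.
Codon 3: CCA (Pro) → CCU (Pro) — synonymous.
Codon 7: GGU (Gly) → GGC (Gly) — synonymous.
Codon 8: GGC (Gly) → GAC (Asp) — missense.
Synonymous: 2 of 4.

2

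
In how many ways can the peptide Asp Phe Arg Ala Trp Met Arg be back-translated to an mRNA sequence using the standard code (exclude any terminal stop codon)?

576

Asp: 2 codons.
Phe: 2 codons.
Arg: 6 codons.
Ala: 4 codons.
Trp: 1 codon.
Met: 1 codon.
Arg: 6 codons.
2 × 2 × 6 × 4 × 1 × 1 × 6 = 576.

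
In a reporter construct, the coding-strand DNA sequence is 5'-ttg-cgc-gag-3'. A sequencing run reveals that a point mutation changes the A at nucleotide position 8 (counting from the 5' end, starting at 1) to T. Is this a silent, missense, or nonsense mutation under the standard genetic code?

missense

Position 8 falls in codon 3: GAG → Glu.
After the substitution the codon is GTG → Val.
Glu ≠ Val, so this is a missense mutation.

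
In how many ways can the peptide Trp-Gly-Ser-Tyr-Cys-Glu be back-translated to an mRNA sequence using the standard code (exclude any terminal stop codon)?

192

Trp: 1 codon.
Gly: 4 codons.
Ser: 6 codons.
Tyr: 2 codons.
Cys: 2 codons.
Glu: 2 codons.
1 × 4 × 6 × 2 × 2 × 2 = 192.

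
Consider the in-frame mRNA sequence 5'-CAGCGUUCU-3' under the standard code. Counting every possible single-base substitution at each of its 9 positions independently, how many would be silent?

Codon 1 (CAG, Gln): 1 synonymous substitution.
Codon 2 (CGU, Arg): 3 synonymous substitutions.
Codon 3 (UCU, Ser): 3 synonymous substitutions.
Total: 1 + 3 + 3 = 7.

7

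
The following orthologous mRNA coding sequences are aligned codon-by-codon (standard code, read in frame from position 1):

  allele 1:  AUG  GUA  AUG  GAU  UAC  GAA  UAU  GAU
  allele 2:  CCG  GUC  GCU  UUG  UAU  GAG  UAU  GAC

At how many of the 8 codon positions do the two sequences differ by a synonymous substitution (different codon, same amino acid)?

4

Codon 1: AUG Met / CCG Pro — nonsynonymous.
Codon 2: GUA Val / GUC Val — synonymous.
Codon 3: AUG Met / GCU Ala — nonsynonymous.
Codon 4: GAU Asp / UUG Leu — nonsynonymous.
Codon 5: UAC Tyr / UAU Tyr — synonymous.
Codon 6: GAA Glu / GAG Glu — synonymous.
Codon 7: UAU Tyr / UAU Tyr — identical.
Codon 8: GAU Asp / GAC Asp — synonymous.
Synonymous differences: 4.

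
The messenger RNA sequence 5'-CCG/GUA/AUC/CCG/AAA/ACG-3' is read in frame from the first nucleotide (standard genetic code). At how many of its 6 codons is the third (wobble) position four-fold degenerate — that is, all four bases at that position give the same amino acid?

4

Codon 1 CCG (Pro): third position 4-fold.
Codon 2 GUA (Val): third position 4-fold.
Codon 3 AUC (Ile): third position 3-fold.
Codon 4 CCG (Pro): third position 4-fold.
Codon 5 AAA (Lys): third position 2-fold.
Codon 6 ACG (Thr): third position 4-fold.
Four-fold degenerate third positions: 4.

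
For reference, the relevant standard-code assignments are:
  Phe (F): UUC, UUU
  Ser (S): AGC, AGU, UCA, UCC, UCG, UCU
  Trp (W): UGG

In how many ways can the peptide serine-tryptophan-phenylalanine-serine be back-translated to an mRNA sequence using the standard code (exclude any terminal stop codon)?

72

Ser: 6 codons.
Trp: 1 codon.
Phe: 2 codons.
Ser: 6 codons.
6 × 1 × 2 × 6 = 72.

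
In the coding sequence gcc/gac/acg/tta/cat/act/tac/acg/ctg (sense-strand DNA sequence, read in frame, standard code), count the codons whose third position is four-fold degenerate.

5

Codon 1 GCC (Ala): third position 4-fold.
Codon 2 GAC (Asp): third position 2-fold.
Codon 3 ACG (Thr): third position 4-fold.
Codon 4 TTA (Leu): third position 2-fold.
Codon 5 CAT (His): third position 2-fold.
Codon 6 ACT (Thr): third position 4-fold.
Codon 7 TAC (Tyr): third position 2-fold.
Codon 8 ACG (Thr): third position 4-fold.
Codon 9 CTG (Leu): third position 4-fold.
Four-fold degenerate third positions: 5.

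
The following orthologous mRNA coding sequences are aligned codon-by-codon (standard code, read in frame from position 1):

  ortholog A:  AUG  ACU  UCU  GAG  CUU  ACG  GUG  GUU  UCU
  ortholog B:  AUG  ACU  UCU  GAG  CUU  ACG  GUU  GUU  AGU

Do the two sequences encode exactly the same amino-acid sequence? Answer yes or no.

yes

Codon 1: AUG Met / AUG Met — identical.
Codon 2: ACU Thr / ACU Thr — identical.
Codon 3: UCU Ser / UCU Ser — identical.
Codon 4: GAG Glu / GAG Glu — identical.
Codon 5: CUU Leu / CUU Leu — identical.
Codon 6: ACG Thr / ACG Thr — identical.
Codon 7: GUG Val / GUU Val — synonymous.
Codon 8: GUU Val / GUU Val — identical.
Codon 9: UCU Ser / AGU Ser — synonymous.
Nonsynonymous differences: 0 → same protein.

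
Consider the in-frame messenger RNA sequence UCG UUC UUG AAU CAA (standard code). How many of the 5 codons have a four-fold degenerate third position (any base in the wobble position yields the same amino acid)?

1

Codon 1 UCG (Ser): third position 4-fold.
Codon 2 UUC (Phe): third position 2-fold.
Codon 3 UUG (Leu): third position 2-fold.
Codon 4 AAU (Asn): third position 2-fold.
Codon 5 CAA (Gln): third position 2-fold.
Four-fold degenerate third positions: 1.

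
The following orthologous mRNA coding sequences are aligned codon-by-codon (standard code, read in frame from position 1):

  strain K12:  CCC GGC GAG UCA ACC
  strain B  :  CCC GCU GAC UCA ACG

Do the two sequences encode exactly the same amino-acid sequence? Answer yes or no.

no

Codon 1: CCC Pro / CCC Pro — identical.
Codon 2: GGC Gly / GCU Ala — nonsynonymous.
Codon 3: GAG Glu / GAC Asp — nonsynonymous.
Codon 4: UCA Ser / UCA Ser — identical.
Codon 5: ACC Thr / ACG Thr — synonymous.
Nonsynonymous differences: 2 → different protein.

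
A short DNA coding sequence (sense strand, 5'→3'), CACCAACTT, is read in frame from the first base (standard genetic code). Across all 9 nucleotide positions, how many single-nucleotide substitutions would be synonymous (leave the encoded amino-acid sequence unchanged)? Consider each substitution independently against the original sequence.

Codon 1 (CAC, His): 1 synonymous substitution.
Codon 2 (CAA, Gln): 1 synonymous substitution.
Codon 3 (CTT, Leu): 3 synonymous substitutions.
Total: 1 + 1 + 3 = 5.

5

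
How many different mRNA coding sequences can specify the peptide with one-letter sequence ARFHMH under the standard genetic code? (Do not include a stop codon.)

192

Ala: 4 codons.
Arg: 6 codons.
Phe: 2 codons.
His: 2 codons.
Met: 1 codon.
His: 2 codons.
4 × 6 × 2 × 2 × 1 × 2 = 192.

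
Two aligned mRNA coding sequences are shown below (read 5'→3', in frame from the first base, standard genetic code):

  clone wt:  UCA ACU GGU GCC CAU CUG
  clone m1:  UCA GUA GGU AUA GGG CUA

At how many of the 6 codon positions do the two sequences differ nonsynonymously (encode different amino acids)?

3

Codon 1: UCA Ser / UCA Ser — identical.
Codon 2: ACU Thr / GUA Val — nonsynonymous.
Codon 3: GGU Gly / GGU Gly — identical.
Codon 4: GCC Ala / AUA Ile — nonsynonymous.
Codon 5: CAU His / GGG Gly — nonsynonymous.
Codon 6: CUG Leu / CUA Leu — synonymous.
Nonsynonymous differences: 3.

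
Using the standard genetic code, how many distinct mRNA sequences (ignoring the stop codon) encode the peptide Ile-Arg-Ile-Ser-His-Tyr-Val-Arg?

31104

Ile: 3 codons.
Arg: 6 codons.
Ile: 3 codons.
Ser: 6 codons.
His: 2 codons.
Tyr: 2 codons.
Val: 4 codons.
Arg: 6 codons.
3 × 6 × 3 × 6 × 2 × 2 × 4 × 6 = 31104.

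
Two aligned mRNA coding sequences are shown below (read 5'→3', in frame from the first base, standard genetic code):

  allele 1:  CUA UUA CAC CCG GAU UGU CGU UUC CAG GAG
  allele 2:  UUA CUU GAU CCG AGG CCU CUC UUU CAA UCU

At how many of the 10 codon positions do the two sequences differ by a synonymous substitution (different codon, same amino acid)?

4

Codon 1: CUA Leu / UUA Leu — synonymous.
Codon 2: UUA Leu / CUU Leu — synonymous.
Codon 3: CAC His / GAU Asp — nonsynonymous.
Codon 4: CCG Pro / CCG Pro — identical.
Codon 5: GAU Asp / AGG Arg — nonsynonymous.
Codon 6: UGU Cys / CCU Pro — nonsynonymous.
Codon 7: CGU Arg / CUC Leu — nonsynonymous.
Codon 8: UUC Phe / UUU Phe — synonymous.
Codon 9: CAG Gln / CAA Gln — synonymous.
Codon 10: GAG Glu / UCU Ser — nonsynonymous.
Synonymous differences: 4.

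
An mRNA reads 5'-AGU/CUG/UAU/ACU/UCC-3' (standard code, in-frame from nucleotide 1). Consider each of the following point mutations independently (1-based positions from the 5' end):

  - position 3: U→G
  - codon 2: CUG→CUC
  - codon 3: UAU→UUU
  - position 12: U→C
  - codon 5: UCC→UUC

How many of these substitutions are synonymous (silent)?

2

Codon 1: AGU (Ser) → AGG (Arg) — missense.
Codon 2: CUG (Leu) → CUC (Leu) — synonymous.
Codon 3: UAU (Tyr) → UUU (Phe) — missense.
Codon 4: ACU (Thr) → ACC (Thr) — synonymous.
Codon 5: UCC (Ser) → UUC (Phe) — missense.
Synonymous: 2 of 5.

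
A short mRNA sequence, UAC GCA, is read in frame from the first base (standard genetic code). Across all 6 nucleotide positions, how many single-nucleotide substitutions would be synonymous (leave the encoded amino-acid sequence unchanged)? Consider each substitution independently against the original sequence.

Codon 1 (UAC, Tyr): 1 synonymous substitution.
Codon 2 (GCA, Ala): 3 synonymous substitutions.
Total: 1 + 3 = 4.

4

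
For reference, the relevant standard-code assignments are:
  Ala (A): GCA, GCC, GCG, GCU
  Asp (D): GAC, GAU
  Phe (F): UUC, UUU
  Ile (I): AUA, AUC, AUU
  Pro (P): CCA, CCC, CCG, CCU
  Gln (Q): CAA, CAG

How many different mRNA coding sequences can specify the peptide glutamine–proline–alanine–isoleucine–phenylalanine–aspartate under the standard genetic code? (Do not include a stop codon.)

384

Gln: 2 codons.
Pro: 4 codons.
Ala: 4 codons.
Ile: 3 codons.
Phe: 2 codons.
Asp: 2 codons.
2 × 4 × 4 × 3 × 2 × 2 = 384.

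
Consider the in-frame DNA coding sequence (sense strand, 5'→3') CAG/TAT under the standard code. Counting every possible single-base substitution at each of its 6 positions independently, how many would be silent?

Codon 1 (CAG, Gln): 1 synonymous substitution.
Codon 2 (TAT, Tyr): 1 synonymous substitution.
Total: 1 + 1 = 2.

2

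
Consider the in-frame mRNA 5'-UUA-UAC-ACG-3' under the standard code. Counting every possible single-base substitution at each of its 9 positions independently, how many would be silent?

6

Codon 1 (UUA, Leu): 2 synonymous substitutions.
Codon 2 (UAC, Tyr): 1 synonymous substitution.
Codon 3 (ACG, Thr): 3 synonymous substitutions.
Total: 2 + 1 + 3 = 6.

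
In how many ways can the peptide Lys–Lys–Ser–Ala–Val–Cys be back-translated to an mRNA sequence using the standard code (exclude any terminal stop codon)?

Lys: 2 codons.
Lys: 2 codons.
Ser: 6 codons.
Ala: 4 codons.
Val: 4 codons.
Cys: 2 codons.
2 × 2 × 6 × 4 × 4 × 2 = 768.

768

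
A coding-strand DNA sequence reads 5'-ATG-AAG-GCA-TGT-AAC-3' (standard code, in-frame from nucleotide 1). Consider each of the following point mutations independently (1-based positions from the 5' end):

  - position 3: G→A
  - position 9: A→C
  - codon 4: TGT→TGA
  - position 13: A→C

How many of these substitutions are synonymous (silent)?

Codon 1: ATG (Met) → ATA (Ile) — missense.
Codon 3: GCA (Ala) → GCC (Ala) — synonymous.
Codon 4: TGT (Cys) → TGA (Stop) — nonsense.
Codon 5: AAC (Asn) → CAC (His) — missense.
Synonymous: 1 of 4.

1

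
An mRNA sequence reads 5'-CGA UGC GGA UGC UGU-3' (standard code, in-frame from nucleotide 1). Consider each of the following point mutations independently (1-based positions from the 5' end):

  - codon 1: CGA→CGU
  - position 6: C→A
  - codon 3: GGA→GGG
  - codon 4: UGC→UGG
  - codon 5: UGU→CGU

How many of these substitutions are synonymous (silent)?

2

Codon 1: CGA (Arg) → CGU (Arg) — synonymous.
Codon 2: UGC (Cys) → UGA (Stop) — nonsense.
Codon 3: GGA (Gly) → GGG (Gly) — synonymous.
Codon 4: UGC (Cys) → UGG (Trp) — missense.
Codon 5: UGU (Cys) → CGU (Arg) — missense.
Synonymous: 2 of 5.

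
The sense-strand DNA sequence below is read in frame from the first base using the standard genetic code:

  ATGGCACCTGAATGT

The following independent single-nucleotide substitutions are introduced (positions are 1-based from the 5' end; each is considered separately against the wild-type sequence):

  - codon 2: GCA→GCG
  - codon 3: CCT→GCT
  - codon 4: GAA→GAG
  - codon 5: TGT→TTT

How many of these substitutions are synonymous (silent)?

2

Codon 2: GCA (Ala) → GCG (Ala) — synonymous.
Codon 3: CCT (Pro) → GCT (Ala) — missense.
Codon 4: GAA (Glu) → GAG (Glu) — synonymous.
Codon 5: TGT (Cys) → TTT (Phe) — missense.
Synonymous: 2 of 4.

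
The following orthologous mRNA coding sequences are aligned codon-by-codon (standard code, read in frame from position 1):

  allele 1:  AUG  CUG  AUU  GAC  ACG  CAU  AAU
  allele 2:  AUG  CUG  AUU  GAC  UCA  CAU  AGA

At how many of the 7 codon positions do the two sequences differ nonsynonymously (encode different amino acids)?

Codon 1: AUG Met / AUG Met — identical.
Codon 2: CUG Leu / CUG Leu — identical.
Codon 3: AUU Ile / AUU Ile — identical.
Codon 4: GAC Asp / GAC Asp — identical.
Codon 5: ACG Thr / UCA Ser — nonsynonymous.
Codon 6: CAU His / CAU His — identical.
Codon 7: AAU Asn / AGA Arg — nonsynonymous.
Nonsynonymous differences: 2.

2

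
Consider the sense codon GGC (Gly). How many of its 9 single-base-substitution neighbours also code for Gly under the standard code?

Position 1: none → 0 synonymous.
Position 2: none → 0 synonymous.
Position 3: GGU, GGA, GGG → 3 synonymous.
Total: 0 + 0 + 3 = 3.

3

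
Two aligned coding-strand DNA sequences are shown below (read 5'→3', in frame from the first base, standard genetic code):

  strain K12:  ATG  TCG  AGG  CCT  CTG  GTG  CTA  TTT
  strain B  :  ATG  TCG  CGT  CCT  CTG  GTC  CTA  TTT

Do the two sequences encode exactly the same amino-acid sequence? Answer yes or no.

yes

Codon 1: ATG Met / ATG Met — identical.
Codon 2: TCG Ser / TCG Ser — identical.
Codon 3: AGG Arg / CGT Arg — synonymous.
Codon 4: CCT Pro / CCT Pro — identical.
Codon 5: CTG Leu / CTG Leu — identical.
Codon 6: GTG Val / GTC Val — synonymous.
Codon 7: CTA Leu / CTA Leu — identical.
Codon 8: TTT Phe / TTT Phe — identical.
Nonsynonymous differences: 0 → same protein.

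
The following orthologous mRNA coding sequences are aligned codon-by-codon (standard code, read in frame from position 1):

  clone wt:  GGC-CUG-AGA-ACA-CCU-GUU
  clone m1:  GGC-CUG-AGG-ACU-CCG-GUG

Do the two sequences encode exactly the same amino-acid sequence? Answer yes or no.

yes

Codon 1: GGC Gly / GGC Gly — identical.
Codon 2: CUG Leu / CUG Leu — identical.
Codon 3: AGA Arg / AGG Arg — synonymous.
Codon 4: ACA Thr / ACU Thr — synonymous.
Codon 5: CCU Pro / CCG Pro — synonymous.
Codon 6: GUU Val / GUG Val — synonymous.
Nonsynonymous differences: 0 → same protein.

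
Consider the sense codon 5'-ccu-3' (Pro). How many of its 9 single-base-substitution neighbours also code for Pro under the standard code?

3

Position 1: none → 0 synonymous.
Position 2: none → 0 synonymous.
Position 3: CCC, CCA, CCG → 3 synonymous.
Total: 0 + 0 + 3 = 3.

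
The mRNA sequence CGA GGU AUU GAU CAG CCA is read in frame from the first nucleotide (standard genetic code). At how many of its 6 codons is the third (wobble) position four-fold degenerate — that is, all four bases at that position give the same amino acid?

Codon 1 CGA (Arg): third position 4-fold.
Codon 2 GGU (Gly): third position 4-fold.
Codon 3 AUU (Ile): third position 3-fold.
Codon 4 GAU (Asp): third position 2-fold.
Codon 5 CAG (Gln): third position 2-fold.
Codon 6 CCA (Pro): third position 4-fold.
Four-fold degenerate third positions: 3.

3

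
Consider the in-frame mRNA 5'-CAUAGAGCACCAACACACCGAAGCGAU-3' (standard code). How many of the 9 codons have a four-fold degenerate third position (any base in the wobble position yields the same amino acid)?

Codon 1 CAU (His): third position 2-fold.
Codon 2 AGA (Arg): third position 2-fold.
Codon 3 GCA (Ala): third position 4-fold.
Codon 4 CCA (Pro): third position 4-fold.
Codon 5 ACA (Thr): third position 4-fold.
Codon 6 CAC (His): third position 2-fold.
Codon 7 CGA (Arg): third position 4-fold.
Codon 8 AGC (Ser): third position 2-fold.
Codon 9 GAU (Asp): third position 2-fold.
Four-fold degenerate third positions: 4.

4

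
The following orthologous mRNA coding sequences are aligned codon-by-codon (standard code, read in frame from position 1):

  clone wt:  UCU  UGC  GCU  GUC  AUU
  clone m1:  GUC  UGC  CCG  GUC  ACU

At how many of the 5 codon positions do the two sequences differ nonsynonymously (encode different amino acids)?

3

Codon 1: UCU Ser / GUC Val — nonsynonymous.
Codon 2: UGC Cys / UGC Cys — identical.
Codon 3: GCU Ala / CCG Pro — nonsynonymous.
Codon 4: GUC Val / GUC Val — identical.
Codon 5: AUU Ile / ACU Thr — nonsynonymous.
Nonsynonymous differences: 3.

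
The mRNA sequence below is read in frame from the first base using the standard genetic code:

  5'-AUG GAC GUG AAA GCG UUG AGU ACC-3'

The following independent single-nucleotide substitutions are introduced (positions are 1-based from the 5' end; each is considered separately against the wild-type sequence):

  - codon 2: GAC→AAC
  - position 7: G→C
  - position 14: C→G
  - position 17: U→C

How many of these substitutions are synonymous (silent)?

0

Codon 2: GAC (Asp) → AAC (Asn) — missense.
Codon 3: GUG (Val) → CUG (Leu) — missense.
Codon 5: GCG (Ala) → GGG (Gly) — missense.
Codon 6: UUG (Leu) → UCG (Ser) — missense.
Synonymous: 0 of 4.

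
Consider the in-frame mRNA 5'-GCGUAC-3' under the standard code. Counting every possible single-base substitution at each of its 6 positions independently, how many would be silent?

4

Codon 1 (GCG, Ala): 3 synonymous substitutions.
Codon 2 (UAC, Tyr): 1 synonymous substitution.
Total: 3 + 1 = 4.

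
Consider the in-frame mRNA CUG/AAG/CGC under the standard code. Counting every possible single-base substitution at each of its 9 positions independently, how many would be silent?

Codon 1 (CUG, Leu): 4 synonymous substitutions.
Codon 2 (AAG, Lys): 1 synonymous substitution.
Codon 3 (CGC, Arg): 3 synonymous substitutions.
Total: 4 + 1 + 3 = 8.

8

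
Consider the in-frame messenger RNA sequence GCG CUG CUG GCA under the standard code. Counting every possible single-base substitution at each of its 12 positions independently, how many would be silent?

Codon 1 (GCG, Ala): 3 synonymous substitutions.
Codon 2 (CUG, Leu): 4 synonymous substitutions.
Codon 3 (CUG, Leu): 4 synonymous substitutions.
Codon 4 (GCA, Ala): 3 synonymous substitutions.
Total: 3 + 4 + 4 + 3 = 14.

14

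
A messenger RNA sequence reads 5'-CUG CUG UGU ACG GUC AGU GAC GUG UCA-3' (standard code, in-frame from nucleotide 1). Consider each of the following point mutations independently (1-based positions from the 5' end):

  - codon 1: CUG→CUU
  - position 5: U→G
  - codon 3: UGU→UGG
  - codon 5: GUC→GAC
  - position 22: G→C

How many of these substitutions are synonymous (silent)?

1

Codon 1: CUG (Leu) → CUU (Leu) — synonymous.
Codon 2: CUG (Leu) → CGG (Arg) — missense.
Codon 3: UGU (Cys) → UGG (Trp) — missense.
Codon 5: GUC (Val) → GAC (Asp) — missense.
Codon 8: GUG (Val) → CUG (Leu) — missense.
Synonymous: 1 of 5.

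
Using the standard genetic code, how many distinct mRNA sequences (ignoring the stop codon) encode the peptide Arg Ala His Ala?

Arg: 6 codons.
Ala: 4 codons.
His: 2 codons.
Ala: 4 codons.
6 × 4 × 2 × 4 = 192.

192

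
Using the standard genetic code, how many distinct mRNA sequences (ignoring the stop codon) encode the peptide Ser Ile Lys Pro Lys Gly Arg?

6912

Ser: 6 codons.
Ile: 3 codons.
Lys: 2 codons.
Pro: 4 codons.
Lys: 2 codons.
Gly: 4 codons.
Arg: 6 codons.
6 × 3 × 2 × 4 × 2 × 4 × 6 = 6912.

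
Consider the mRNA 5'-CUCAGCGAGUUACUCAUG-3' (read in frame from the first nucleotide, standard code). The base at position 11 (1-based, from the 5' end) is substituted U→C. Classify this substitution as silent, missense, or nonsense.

Position 11 falls in codon 4: UUA → Leu.
After the substitution the codon is UCA → Ser.
Leu ≠ Ser, so this is a missense mutation.

missense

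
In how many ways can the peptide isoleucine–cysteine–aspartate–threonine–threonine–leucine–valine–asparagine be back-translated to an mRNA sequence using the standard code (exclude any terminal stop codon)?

Ile: 3 codons.
Cys: 2 codons.
Asp: 2 codons.
Thr: 4 codons.
Thr: 4 codons.
Leu: 6 codons.
Val: 4 codons.
Asn: 2 codons.
3 × 2 × 2 × 4 × 4 × 6 × 4 × 2 = 9216.

9216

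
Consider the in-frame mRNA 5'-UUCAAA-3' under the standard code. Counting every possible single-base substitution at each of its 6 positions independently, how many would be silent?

Codon 1 (UUC, Phe): 1 synonymous substitution.
Codon 2 (AAA, Lys): 1 synonymous substitution.
Total: 1 + 1 = 2.

2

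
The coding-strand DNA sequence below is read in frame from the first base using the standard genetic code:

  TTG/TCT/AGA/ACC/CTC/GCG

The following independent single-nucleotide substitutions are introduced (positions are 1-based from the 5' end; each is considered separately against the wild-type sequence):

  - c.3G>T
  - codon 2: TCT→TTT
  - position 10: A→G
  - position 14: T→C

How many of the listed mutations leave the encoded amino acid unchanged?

Codon 1: TTG (Leu) → TTT (Phe) — missense.
Codon 2: TCT (Ser) → TTT (Phe) — missense.
Codon 4: ACC (Thr) → GCC (Ala) — missense.
Codon 5: CTC (Leu) → CCC (Pro) — missense.
Synonymous: 0 of 4.

0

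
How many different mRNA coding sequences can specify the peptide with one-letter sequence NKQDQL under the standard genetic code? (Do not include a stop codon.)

192

Asn: 2 codons.
Lys: 2 codons.
Gln: 2 codons.
Asp: 2 codons.
Gln: 2 codons.
Leu: 6 codons.
2 × 2 × 2 × 2 × 2 × 6 = 192.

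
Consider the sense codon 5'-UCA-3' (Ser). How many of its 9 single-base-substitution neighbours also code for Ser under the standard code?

3

Position 1: none → 0 synonymous.
Position 2: none → 0 synonymous.
Position 3: UCU, UCC, UCG → 3 synonymous.
Total: 0 + 0 + 3 = 3.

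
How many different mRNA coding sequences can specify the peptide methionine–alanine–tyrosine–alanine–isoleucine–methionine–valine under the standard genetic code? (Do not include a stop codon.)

384

Met: 1 codon.
Ala: 4 codons.
Tyr: 2 codons.
Ala: 4 codons.
Ile: 3 codons.
Met: 1 codon.
Val: 4 codons.
1 × 4 × 2 × 4 × 3 × 1 × 4 = 384.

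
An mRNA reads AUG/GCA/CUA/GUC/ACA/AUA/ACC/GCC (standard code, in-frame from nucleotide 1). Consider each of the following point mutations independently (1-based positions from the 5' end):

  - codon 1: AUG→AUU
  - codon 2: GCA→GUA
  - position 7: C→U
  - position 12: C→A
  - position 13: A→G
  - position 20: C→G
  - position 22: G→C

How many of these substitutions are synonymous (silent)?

2

Codon 1: AUG (Met) → AUU (Ile) — missense.
Codon 2: GCA (Ala) → GUA (Val) — missense.
Codon 3: CUA (Leu) → UUA (Leu) — synonymous.
Codon 4: GUC (Val) → GUA (Val) — synonymous.
Codon 5: ACA (Thr) → GCA (Ala) — missense.
Codon 7: ACC (Thr) → AGC (Ser) — missense.
Codon 8: GCC (Ala) → CCC (Pro) — missense.
Synonymous: 2 of 7.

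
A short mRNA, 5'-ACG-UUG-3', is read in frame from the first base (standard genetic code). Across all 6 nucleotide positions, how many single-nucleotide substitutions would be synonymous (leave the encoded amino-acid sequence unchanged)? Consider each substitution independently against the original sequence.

5

Codon 1 (ACG, Thr): 3 synonymous substitutions.
Codon 2 (UUG, Leu): 2 synonymous substitutions.
Total: 3 + 2 = 5.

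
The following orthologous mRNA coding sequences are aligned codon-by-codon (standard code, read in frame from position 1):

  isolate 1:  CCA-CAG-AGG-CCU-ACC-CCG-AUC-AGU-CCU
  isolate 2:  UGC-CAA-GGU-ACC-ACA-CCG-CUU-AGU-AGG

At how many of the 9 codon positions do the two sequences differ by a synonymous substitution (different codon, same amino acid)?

Codon 1: CCA Pro / UGC Cys — nonsynonymous.
Codon 2: CAG Gln / CAA Gln — synonymous.
Codon 3: AGG Arg / GGU Gly — nonsynonymous.
Codon 4: CCU Pro / ACC Thr — nonsynonymous.
Codon 5: ACC Thr / ACA Thr — synonymous.
Codon 6: CCG Pro / CCG Pro — identical.
Codon 7: AUC Ile / CUU Leu — nonsynonymous.
Codon 8: AGU Ser / AGU Ser — identical.
Codon 9: CCU Pro / AGG Arg — nonsynonymous.
Synonymous differences: 2.

2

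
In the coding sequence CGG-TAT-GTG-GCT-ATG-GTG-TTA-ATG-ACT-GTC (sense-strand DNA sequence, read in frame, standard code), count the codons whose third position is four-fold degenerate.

Codon 1 CGG (Arg): third position 4-fold.
Codon 2 TAT (Tyr): third position 2-fold.
Codon 3 GTG (Val): third position 4-fold.
Codon 4 GCT (Ala): third position 4-fold.
Codon 5 ATG (Met): third position 1-fold.
Codon 6 GTG (Val): third position 4-fold.
Codon 7 TTA (Leu): third position 2-fold.
Codon 8 ATG (Met): third position 1-fold.
Codon 9 ACT (Thr): third position 4-fold.
Codon 10 GTC (Val): third position 4-fold.
Four-fold degenerate third positions: 6.

6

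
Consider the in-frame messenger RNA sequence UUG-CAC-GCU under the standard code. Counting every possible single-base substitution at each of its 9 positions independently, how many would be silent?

6

Codon 1 (UUG, Leu): 2 synonymous substitutions.
Codon 2 (CAC, His): 1 synonymous substitution.
Codon 3 (GCU, Ala): 3 synonymous substitutions.
Total: 2 + 1 + 3 = 6.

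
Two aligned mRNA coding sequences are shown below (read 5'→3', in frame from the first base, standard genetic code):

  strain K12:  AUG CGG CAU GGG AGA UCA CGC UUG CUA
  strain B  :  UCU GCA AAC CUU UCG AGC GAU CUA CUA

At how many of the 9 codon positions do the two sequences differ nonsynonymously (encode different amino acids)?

6

Codon 1: AUG Met / UCU Ser — nonsynonymous.
Codon 2: CGG Arg / GCA Ala — nonsynonymous.
Codon 3: CAU His / AAC Asn — nonsynonymous.
Codon 4: GGG Gly / CUU Leu — nonsynonymous.
Codon 5: AGA Arg / UCG Ser — nonsynonymous.
Codon 6: UCA Ser / AGC Ser — synonymous.
Codon 7: CGC Arg / GAU Asp — nonsynonymous.
Codon 8: UUG Leu / CUA Leu — synonymous.
Codon 9: CUA Leu / CUA Leu — identical.
Nonsynonymous differences: 6.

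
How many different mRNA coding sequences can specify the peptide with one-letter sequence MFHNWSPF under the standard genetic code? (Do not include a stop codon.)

Met: 1 codon.
Phe: 2 codons.
His: 2 codons.
Asn: 2 codons.
Trp: 1 codon.
Ser: 6 codons.
Pro: 4 codons.
Phe: 2 codons.
1 × 2 × 2 × 2 × 1 × 6 × 4 × 2 = 384.

384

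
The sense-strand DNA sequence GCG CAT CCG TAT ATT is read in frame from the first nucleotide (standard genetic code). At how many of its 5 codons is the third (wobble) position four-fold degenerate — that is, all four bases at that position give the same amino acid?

2

Codon 1 GCG (Ala): third position 4-fold.
Codon 2 CAT (His): third position 2-fold.
Codon 3 CCG (Pro): third position 4-fold.
Codon 4 TAT (Tyr): third position 2-fold.
Codon 5 ATT (Ile): third position 3-fold.
Four-fold degenerate third positions: 2.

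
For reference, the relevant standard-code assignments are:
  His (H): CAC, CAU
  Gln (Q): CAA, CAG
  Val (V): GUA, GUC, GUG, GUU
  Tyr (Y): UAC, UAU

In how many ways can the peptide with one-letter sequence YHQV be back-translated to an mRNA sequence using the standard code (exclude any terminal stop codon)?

32

Tyr: 2 codons.
His: 2 codons.
Gln: 2 codons.
Val: 4 codons.
2 × 2 × 2 × 4 = 32.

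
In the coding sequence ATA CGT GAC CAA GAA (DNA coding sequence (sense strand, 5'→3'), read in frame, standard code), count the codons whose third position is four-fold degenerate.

Codon 1 ATA (Ile): third position 3-fold.
Codon 2 CGT (Arg): third position 4-fold.
Codon 3 GAC (Asp): third position 2-fold.
Codon 4 CAA (Gln): third position 2-fold.
Codon 5 GAA (Glu): third position 2-fold.
Four-fold degenerate third positions: 1.

1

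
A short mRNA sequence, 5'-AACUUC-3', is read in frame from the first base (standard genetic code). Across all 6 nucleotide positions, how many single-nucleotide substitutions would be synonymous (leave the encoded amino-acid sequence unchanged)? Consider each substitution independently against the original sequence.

Codon 1 (AAC, Asn): 1 synonymous substitution.
Codon 2 (UUC, Phe): 1 synonymous substitution.
Total: 1 + 1 = 2.

2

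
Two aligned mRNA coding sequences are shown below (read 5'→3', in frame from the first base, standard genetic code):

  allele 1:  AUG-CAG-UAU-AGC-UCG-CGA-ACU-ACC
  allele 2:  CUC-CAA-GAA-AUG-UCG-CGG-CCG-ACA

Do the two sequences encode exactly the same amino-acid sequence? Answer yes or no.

Codon 1: AUG Met / CUC Leu — nonsynonymous.
Codon 2: CAG Gln / CAA Gln — synonymous.
Codon 3: UAU Tyr / GAA Glu — nonsynonymous.
Codon 4: AGC Ser / AUG Met — nonsynonymous.
Codon 5: UCG Ser / UCG Ser — identical.
Codon 6: CGA Arg / CGG Arg — synonymous.
Codon 7: ACU Thr / CCG Pro — nonsynonymous.
Codon 8: ACC Thr / ACA Thr — synonymous.
Nonsynonymous differences: 4 → different protein.

no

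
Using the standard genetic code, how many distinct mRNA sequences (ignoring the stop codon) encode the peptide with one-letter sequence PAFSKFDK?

Pro: 4 codons.
Ala: 4 codons.
Phe: 2 codons.
Ser: 6 codons.
Lys: 2 codons.
Phe: 2 codons.
Asp: 2 codons.
Lys: 2 codons.
4 × 4 × 2 × 6 × 2 × 2 × 2 × 2 = 3072.

3072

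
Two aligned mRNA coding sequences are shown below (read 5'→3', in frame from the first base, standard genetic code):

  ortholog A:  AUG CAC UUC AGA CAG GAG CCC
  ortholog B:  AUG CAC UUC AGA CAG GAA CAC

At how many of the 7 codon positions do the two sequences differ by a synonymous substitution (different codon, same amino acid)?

1

Codon 1: AUG Met / AUG Met — identical.
Codon 2: CAC His / CAC His — identical.
Codon 3: UUC Phe / UUC Phe — identical.
Codon 4: AGA Arg / AGA Arg — identical.
Codon 5: CAG Gln / CAG Gln — identical.
Codon 6: GAG Glu / GAA Glu — synonymous.
Codon 7: CCC Pro / CAC His — nonsynonymous.
Synonymous differences: 1.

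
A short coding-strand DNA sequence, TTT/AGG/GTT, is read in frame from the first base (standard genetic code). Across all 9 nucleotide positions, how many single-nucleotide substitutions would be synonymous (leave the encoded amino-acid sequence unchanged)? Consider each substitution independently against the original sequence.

6

Codon 1 (TTT, Phe): 1 synonymous substitution.
Codon 2 (AGG, Arg): 2 synonymous substitutions.
Codon 3 (GTT, Val): 3 synonymous substitutions.
Total: 1 + 2 + 3 = 6.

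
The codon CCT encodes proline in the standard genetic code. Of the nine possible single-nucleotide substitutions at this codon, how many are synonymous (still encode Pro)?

3

Position 1: none → 0 synonymous.
Position 2: none → 0 synonymous.
Position 3: CCC, CCA, CCG → 3 synonymous.
Total: 0 + 0 + 3 = 3.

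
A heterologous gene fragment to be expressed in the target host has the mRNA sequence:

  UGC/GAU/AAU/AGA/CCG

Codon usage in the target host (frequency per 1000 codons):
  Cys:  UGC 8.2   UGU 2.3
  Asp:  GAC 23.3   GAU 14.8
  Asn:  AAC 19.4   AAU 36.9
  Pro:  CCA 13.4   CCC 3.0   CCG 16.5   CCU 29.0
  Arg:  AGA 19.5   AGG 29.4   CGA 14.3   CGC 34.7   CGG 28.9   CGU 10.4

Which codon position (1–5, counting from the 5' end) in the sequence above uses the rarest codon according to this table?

Codon 1 UGC (Cys): 8.2 per 1000.
Codon 2 GAU (Asp): 14.8 per 1000.
Codon 3 AAU (Asn): 36.9 per 1000.
Codon 4 AGA (Arg): 19.5 per 1000.
Codon 5 CCG (Pro): 16.5 per 1000.
Lowest frequency is 8.2 at codon 1.

1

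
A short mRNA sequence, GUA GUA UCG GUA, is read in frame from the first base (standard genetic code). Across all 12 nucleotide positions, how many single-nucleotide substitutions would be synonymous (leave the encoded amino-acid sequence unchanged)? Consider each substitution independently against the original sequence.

12

Codon 1 (GUA, Val): 3 synonymous substitutions.
Codon 2 (GUA, Val): 3 synonymous substitutions.
Codon 3 (UCG, Ser): 3 synonymous substitutions.
Codon 4 (GUA, Val): 3 synonymous substitutions.
Total: 3 + 3 + 3 + 3 = 12.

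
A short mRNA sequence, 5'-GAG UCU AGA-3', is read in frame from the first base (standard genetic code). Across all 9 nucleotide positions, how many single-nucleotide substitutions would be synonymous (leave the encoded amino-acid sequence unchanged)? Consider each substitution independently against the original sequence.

6

Codon 1 (GAG, Glu): 1 synonymous substitution.
Codon 2 (UCU, Ser): 3 synonymous substitutions.
Codon 3 (AGA, Arg): 2 synonymous substitutions.
Total: 1 + 3 + 2 = 6.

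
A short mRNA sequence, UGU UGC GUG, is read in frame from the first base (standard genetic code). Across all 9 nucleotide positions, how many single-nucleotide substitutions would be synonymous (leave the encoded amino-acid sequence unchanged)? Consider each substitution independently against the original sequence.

5

Codon 1 (UGU, Cys): 1 synonymous substitution.
Codon 2 (UGC, Cys): 1 synonymous substitution.
Codon 3 (GUG, Val): 3 synonymous substitutions.
Total: 1 + 1 + 3 = 5.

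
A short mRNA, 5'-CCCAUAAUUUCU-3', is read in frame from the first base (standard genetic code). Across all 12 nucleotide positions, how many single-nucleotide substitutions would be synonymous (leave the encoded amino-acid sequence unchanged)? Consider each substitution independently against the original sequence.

Codon 1 (CCC, Pro): 3 synonymous substitutions.
Codon 2 (AUA, Ile): 2 synonymous substitutions.
Codon 3 (AUU, Ile): 2 synonymous substitutions.
Codon 4 (UCU, Ser): 3 synonymous substitutions.
Total: 3 + 2 + 2 + 3 = 10.

10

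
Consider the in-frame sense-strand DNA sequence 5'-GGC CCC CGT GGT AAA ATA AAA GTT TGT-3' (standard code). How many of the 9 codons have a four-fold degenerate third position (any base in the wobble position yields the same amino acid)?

5

Codon 1 GGC (Gly): third position 4-fold.
Codon 2 CCC (Pro): third position 4-fold.
Codon 3 CGT (Arg): third position 4-fold.
Codon 4 GGT (Gly): third position 4-fold.
Codon 5 AAA (Lys): third position 2-fold.
Codon 6 ATA (Ile): third position 3-fold.
Codon 7 AAA (Lys): third position 2-fold.
Codon 8 GTT (Val): third position 4-fold.
Codon 9 TGT (Cys): third position 2-fold.
Four-fold degenerate third positions: 5.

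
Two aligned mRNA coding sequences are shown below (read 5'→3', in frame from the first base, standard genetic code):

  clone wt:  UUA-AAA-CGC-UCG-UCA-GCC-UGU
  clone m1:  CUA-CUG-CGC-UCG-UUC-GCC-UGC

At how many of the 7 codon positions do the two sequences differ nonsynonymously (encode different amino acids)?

2

Codon 1: UUA Leu / CUA Leu — synonymous.
Codon 2: AAA Lys / CUG Leu — nonsynonymous.
Codon 3: CGC Arg / CGC Arg — identical.
Codon 4: UCG Ser / UCG Ser — identical.
Codon 5: UCA Ser / UUC Phe — nonsynonymous.
Codon 6: GCC Ala / GCC Ala — identical.
Codon 7: UGU Cys / UGC Cys — synonymous.
Nonsynonymous differences: 2.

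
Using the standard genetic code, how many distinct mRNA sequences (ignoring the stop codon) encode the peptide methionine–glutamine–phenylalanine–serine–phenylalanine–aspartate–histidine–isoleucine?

Met: 1 codon.
Gln: 2 codons.
Phe: 2 codons.
Ser: 6 codons.
Phe: 2 codons.
Asp: 2 codons.
His: 2 codons.
Ile: 3 codons.
1 × 2 × 2 × 6 × 2 × 2 × 2 × 3 = 576.

576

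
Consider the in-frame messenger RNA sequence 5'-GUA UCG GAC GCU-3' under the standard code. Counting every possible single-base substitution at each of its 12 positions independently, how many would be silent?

Codon 1 (GUA, Val): 3 synonymous substitutions.
Codon 2 (UCG, Ser): 3 synonymous substitutions.
Codon 3 (GAC, Asp): 1 synonymous substitution.
Codon 4 (GCU, Ala): 3 synonymous substitutions.
Total: 3 + 3 + 1 + 3 = 10.

10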